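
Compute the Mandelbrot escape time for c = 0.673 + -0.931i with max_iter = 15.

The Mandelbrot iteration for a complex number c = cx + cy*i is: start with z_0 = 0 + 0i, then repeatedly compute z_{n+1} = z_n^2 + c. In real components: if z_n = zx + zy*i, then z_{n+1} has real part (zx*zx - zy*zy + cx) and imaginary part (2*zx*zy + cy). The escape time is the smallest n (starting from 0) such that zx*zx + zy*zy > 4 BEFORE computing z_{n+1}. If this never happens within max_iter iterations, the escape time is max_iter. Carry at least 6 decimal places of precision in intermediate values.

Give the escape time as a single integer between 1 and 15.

Answer: 2

Derivation:
z_0 = 0 + 0i, c = 0.6730 + -0.9310i
Iter 1: z = 0.6730 + -0.9310i, |z|^2 = 1.3197
Iter 2: z = 0.2592 + -2.1841i, |z|^2 = 4.8376
Escaped at iteration 2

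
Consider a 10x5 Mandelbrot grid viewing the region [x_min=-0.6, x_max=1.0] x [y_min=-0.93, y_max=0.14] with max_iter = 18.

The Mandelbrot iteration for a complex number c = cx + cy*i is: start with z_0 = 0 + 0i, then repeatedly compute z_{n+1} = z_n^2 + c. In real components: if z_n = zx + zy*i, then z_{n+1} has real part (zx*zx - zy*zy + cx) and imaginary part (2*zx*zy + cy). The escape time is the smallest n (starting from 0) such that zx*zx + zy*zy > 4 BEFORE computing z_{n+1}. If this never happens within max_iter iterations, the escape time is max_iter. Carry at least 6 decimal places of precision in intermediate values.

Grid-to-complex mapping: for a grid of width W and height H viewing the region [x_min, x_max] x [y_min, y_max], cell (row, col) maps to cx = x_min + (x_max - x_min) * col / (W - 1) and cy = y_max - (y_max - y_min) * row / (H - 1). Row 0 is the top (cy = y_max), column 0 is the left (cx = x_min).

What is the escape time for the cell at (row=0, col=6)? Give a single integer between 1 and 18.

Answer: 6

Derivation:
z_0 = 0 + 0i, c = 0.4667 + 0.1400i
Iter 1: z = 0.4667 + 0.1400i, |z|^2 = 0.2374
Iter 2: z = 0.6648 + 0.2707i, |z|^2 = 0.5153
Iter 3: z = 0.8354 + 0.4999i, |z|^2 = 0.9478
Iter 4: z = 0.9147 + 0.9753i, |z|^2 = 1.7878
Iter 5: z = 0.3522 + 1.9241i, |z|^2 = 3.8264
Iter 6: z = -3.1116 + 1.4954i, |z|^2 = 11.9182
Escaped at iteration 6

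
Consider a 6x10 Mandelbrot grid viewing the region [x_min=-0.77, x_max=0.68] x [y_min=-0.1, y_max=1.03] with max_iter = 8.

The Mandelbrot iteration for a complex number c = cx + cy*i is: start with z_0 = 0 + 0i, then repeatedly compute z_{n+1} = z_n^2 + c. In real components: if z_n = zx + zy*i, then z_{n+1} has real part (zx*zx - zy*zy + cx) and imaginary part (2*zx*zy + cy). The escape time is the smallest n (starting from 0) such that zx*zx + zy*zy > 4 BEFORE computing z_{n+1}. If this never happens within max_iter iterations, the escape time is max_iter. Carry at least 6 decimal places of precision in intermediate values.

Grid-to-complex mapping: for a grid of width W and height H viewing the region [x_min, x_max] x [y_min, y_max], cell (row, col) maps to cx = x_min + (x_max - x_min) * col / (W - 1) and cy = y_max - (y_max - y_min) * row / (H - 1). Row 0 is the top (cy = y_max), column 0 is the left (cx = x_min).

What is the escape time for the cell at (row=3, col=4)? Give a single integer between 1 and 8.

Answer: 7

Derivation:
z_0 = 0 + 0i, c = 0.3900 + 0.6533i
Iter 1: z = 0.3900 + 0.6533i, |z|^2 = 0.5789
Iter 2: z = 0.1153 + 1.1629i, |z|^2 = 1.3657
Iter 3: z = -0.9491 + 0.9214i, |z|^2 = 1.7498
Iter 4: z = 0.4419 + -1.0957i, |z|^2 = 1.3959
Iter 5: z = -0.6154 + -0.3150i, |z|^2 = 0.4779
Iter 6: z = 0.6695 + 1.0410i, |z|^2 = 1.5319
Iter 7: z = -0.2455 + 2.0472i, |z|^2 = 4.2512
Escaped at iteration 7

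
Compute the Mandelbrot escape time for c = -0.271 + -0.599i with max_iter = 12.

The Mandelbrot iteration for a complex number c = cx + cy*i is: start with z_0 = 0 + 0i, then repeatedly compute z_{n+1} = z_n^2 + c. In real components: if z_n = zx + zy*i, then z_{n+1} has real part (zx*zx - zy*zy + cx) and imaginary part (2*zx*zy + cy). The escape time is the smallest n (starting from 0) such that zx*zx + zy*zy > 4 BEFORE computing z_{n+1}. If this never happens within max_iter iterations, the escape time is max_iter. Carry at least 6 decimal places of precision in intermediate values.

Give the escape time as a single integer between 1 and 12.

z_0 = 0 + 0i, c = -0.2710 + -0.5990i
Iter 1: z = -0.2710 + -0.5990i, |z|^2 = 0.4322
Iter 2: z = -0.5564 + -0.2743i, |z|^2 = 0.3848
Iter 3: z = -0.0367 + -0.2937i, |z|^2 = 0.0876
Iter 4: z = -0.3559 + -0.5774i, |z|^2 = 0.4601
Iter 5: z = -0.4777 + -0.1880i, |z|^2 = 0.2636
Iter 6: z = -0.0781 + -0.4194i, |z|^2 = 0.1820
Iter 7: z = -0.4408 + -0.5335i, |z|^2 = 0.4789
Iter 8: z = -0.3613 + -0.1287i, |z|^2 = 0.1471
Iter 9: z = -0.1570 + -0.5060i, |z|^2 = 0.2807
Iter 10: z = -0.5024 + -0.4401i, |z|^2 = 0.4461
Iter 11: z = -0.2123 + -0.1568i, |z|^2 = 0.0696

Answer: 12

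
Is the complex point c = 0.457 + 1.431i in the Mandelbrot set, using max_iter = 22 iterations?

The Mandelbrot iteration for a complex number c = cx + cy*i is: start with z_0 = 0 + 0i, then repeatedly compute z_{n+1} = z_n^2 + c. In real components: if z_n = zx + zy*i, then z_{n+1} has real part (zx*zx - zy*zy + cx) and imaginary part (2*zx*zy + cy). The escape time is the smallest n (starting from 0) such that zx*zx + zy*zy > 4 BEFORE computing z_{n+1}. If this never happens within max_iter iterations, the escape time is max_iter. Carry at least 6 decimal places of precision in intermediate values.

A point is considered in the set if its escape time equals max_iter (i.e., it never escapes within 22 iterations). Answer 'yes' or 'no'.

Answer: no

Derivation:
z_0 = 0 + 0i, c = 0.4570 + 1.4310i
Iter 1: z = 0.4570 + 1.4310i, |z|^2 = 2.2566
Iter 2: z = -1.3819 + 2.7389i, |z|^2 = 9.4114
Escaped at iteration 2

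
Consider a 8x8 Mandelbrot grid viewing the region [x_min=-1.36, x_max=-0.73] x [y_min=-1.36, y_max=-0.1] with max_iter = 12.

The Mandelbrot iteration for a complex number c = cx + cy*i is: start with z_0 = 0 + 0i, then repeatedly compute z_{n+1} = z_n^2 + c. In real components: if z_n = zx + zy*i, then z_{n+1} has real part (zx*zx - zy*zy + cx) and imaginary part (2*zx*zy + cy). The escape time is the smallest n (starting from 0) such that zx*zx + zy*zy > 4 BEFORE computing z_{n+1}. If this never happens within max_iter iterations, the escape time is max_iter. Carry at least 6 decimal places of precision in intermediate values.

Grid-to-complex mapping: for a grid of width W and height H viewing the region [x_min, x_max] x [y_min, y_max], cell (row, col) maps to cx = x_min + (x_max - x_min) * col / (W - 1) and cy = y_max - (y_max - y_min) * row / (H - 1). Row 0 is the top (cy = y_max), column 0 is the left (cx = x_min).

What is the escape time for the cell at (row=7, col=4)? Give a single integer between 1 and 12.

z_0 = 0 + 0i, c = -1.0000 + -1.3600i
Iter 1: z = -1.0000 + -1.3600i, |z|^2 = 2.8496
Iter 2: z = -1.8496 + 1.3600i, |z|^2 = 5.2706
Escaped at iteration 2

Answer: 2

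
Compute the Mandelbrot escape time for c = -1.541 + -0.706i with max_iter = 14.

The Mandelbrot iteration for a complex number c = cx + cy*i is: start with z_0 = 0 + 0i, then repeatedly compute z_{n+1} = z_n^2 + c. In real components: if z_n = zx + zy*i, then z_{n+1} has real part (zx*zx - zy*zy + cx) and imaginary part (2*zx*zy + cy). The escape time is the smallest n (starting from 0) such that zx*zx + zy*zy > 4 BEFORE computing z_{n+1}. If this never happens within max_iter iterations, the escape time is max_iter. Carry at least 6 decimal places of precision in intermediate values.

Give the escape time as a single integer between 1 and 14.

z_0 = 0 + 0i, c = -1.5410 + -0.7060i
Iter 1: z = -1.5410 + -0.7060i, |z|^2 = 2.8731
Iter 2: z = 0.3352 + 1.4699i, |z|^2 = 2.2730
Iter 3: z = -3.5892 + 0.2795i, |z|^2 = 12.9605
Escaped at iteration 3

Answer: 3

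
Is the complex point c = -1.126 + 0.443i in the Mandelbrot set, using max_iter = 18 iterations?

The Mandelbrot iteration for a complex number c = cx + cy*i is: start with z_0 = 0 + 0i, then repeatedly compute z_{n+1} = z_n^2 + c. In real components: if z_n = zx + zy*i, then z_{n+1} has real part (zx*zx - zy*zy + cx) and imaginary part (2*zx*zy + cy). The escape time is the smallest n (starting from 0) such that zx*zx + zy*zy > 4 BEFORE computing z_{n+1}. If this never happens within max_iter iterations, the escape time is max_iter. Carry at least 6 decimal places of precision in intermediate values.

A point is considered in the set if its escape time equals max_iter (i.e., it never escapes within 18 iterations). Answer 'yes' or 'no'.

Answer: no

Derivation:
z_0 = 0 + 0i, c = -1.1260 + 0.4430i
Iter 1: z = -1.1260 + 0.4430i, |z|^2 = 1.4641
Iter 2: z = -0.0544 + -0.5546i, |z|^2 = 0.3106
Iter 3: z = -1.4307 + 0.5033i, |z|^2 = 2.3001
Iter 4: z = 0.6675 + -0.9971i, |z|^2 = 1.4398
Iter 5: z = -1.6748 + -0.8881i, |z|^2 = 3.5937
Iter 6: z = 0.8901 + 3.4179i, |z|^2 = 12.4743
Escaped at iteration 6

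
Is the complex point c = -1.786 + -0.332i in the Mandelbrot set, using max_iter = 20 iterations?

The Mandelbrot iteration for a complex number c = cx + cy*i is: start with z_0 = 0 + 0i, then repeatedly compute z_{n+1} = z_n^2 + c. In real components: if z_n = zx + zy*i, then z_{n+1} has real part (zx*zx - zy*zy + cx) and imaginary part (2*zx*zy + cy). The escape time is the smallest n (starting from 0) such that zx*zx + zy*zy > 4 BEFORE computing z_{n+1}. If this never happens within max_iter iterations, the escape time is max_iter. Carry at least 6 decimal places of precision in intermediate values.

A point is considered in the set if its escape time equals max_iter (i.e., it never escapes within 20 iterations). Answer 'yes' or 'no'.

z_0 = 0 + 0i, c = -1.7860 + -0.3320i
Iter 1: z = -1.7860 + -0.3320i, |z|^2 = 3.3000
Iter 2: z = 1.2936 + 0.8539i, |z|^2 = 2.4025
Iter 3: z = -0.8418 + 1.8772i, |z|^2 = 4.2324
Escaped at iteration 3

Answer: no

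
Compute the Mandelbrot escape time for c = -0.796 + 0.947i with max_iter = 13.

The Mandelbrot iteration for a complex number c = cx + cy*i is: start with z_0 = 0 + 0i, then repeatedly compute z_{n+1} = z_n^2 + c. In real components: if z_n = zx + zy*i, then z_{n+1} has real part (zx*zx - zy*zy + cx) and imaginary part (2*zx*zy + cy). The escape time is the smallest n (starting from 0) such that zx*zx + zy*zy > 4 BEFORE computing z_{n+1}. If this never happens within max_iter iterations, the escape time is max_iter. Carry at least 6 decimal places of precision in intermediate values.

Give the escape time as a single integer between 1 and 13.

Answer: 3

Derivation:
z_0 = 0 + 0i, c = -0.7960 + 0.9470i
Iter 1: z = -0.7960 + 0.9470i, |z|^2 = 1.5304
Iter 2: z = -1.0592 + -0.5606i, |z|^2 = 1.4362
Iter 3: z = 0.0116 + 2.1346i, |z|^2 = 4.5567
Escaped at iteration 3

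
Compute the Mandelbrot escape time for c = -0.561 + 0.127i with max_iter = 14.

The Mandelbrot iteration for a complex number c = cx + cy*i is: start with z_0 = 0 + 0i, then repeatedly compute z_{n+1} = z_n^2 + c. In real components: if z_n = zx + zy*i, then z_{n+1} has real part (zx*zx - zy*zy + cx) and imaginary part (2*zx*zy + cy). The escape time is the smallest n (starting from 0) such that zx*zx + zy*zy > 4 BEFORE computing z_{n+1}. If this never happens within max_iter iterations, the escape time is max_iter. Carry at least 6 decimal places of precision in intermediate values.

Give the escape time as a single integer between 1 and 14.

z_0 = 0 + 0i, c = -0.5610 + 0.1270i
Iter 1: z = -0.5610 + 0.1270i, |z|^2 = 0.3309
Iter 2: z = -0.2624 + -0.0155i, |z|^2 = 0.0691
Iter 3: z = -0.4924 + 0.1351i, |z|^2 = 0.2607
Iter 4: z = -0.3368 + -0.0061i, |z|^2 = 0.1135
Iter 5: z = -0.4476 + 0.1311i, |z|^2 = 0.2175
Iter 6: z = -0.3778 + 0.0097i, |z|^2 = 0.1429
Iter 7: z = -0.4183 + 0.1197i, |z|^2 = 0.1893
Iter 8: z = -0.4003 + 0.0268i, |z|^2 = 0.1610
Iter 9: z = -0.4015 + 0.1055i, |z|^2 = 0.1723
Iter 10: z = -0.4110 + 0.0423i, |z|^2 = 0.1707
Iter 11: z = -0.3939 + 0.0922i, |z|^2 = 0.1637
Iter 12: z = -0.4144 + 0.0543i, |z|^2 = 0.1746
Iter 13: z = -0.3923 + 0.0820i, |z|^2 = 0.1606

Answer: 14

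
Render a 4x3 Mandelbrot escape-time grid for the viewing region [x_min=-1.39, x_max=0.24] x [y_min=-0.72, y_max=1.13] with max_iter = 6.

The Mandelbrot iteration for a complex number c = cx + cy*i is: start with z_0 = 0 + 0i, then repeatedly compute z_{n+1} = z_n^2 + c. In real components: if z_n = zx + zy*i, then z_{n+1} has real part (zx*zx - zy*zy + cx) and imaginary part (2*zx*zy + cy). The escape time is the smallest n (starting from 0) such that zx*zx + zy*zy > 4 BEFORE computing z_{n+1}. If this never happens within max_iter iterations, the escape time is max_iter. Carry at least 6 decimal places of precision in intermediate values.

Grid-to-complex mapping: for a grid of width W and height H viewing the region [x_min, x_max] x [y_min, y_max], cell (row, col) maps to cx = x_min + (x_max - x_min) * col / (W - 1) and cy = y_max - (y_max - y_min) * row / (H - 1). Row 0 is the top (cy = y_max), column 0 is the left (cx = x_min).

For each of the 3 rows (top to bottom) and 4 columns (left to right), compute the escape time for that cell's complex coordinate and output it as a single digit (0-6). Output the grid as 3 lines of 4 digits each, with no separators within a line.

(row=0, col=0): c = -1.3900 + 1.1300i → escape time 2
(row=0, col=1): c = -0.8467 + 1.1300i → escape time 3
(row=0, col=2): c = -0.3033 + 1.1300i → escape time 4
(row=0, col=3): c = 0.2400 + 1.1300i → escape time 3
(row=1, col=0): c = -1.3900 + 0.2050i → escape time 6
(row=1, col=1): c = -0.8467 + 0.2050i → escape time 6
(row=1, col=2): c = -0.3033 + 0.2050i → escape time 6
(row=1, col=3): c = 0.2400 + 0.2050i → escape time 6
(row=2, col=0): c = -1.3900 + -0.7200i → escape time 3
(row=2, col=1): c = -0.8467 + -0.7200i → escape time 4
(row=2, col=2): c = -0.3033 + -0.7200i → escape time 6
(row=2, col=3): c = 0.2400 + -0.7200i → escape time 6

Answer: 2343
6666
3466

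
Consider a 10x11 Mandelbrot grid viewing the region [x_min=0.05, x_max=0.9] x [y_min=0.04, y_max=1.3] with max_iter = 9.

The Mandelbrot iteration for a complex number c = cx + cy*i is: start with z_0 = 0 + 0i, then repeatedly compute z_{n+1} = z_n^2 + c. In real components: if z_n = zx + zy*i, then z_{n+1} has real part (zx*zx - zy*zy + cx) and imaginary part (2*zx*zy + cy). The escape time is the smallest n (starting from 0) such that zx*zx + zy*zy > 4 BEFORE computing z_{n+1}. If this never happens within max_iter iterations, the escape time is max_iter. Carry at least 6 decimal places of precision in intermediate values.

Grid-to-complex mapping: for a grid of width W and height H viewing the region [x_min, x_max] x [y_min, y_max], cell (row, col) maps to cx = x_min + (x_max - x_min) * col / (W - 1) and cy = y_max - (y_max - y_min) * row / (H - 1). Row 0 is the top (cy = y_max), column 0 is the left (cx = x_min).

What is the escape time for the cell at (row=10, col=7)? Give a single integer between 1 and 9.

Answer: 3

Derivation:
z_0 = 0 + 0i, c = 0.7111 + 0.0400i
Iter 1: z = 0.7111 + 0.0400i, |z|^2 = 0.5073
Iter 2: z = 1.2152 + 0.0969i, |z|^2 = 1.4861
Iter 3: z = 2.1784 + 0.2755i, |z|^2 = 4.8214
Escaped at iteration 3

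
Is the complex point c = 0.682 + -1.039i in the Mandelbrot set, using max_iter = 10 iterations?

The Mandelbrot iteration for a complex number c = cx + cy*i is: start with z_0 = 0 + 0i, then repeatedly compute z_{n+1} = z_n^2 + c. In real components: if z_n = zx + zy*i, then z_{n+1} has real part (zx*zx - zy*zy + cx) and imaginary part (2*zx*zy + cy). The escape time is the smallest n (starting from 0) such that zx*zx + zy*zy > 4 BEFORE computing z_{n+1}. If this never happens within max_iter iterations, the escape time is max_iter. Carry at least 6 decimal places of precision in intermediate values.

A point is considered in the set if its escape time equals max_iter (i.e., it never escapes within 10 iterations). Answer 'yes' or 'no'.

z_0 = 0 + 0i, c = 0.6820 + -1.0390i
Iter 1: z = 0.6820 + -1.0390i, |z|^2 = 1.5446
Iter 2: z = 0.0676 + -2.4562i, |z|^2 = 6.0375
Escaped at iteration 2

Answer: no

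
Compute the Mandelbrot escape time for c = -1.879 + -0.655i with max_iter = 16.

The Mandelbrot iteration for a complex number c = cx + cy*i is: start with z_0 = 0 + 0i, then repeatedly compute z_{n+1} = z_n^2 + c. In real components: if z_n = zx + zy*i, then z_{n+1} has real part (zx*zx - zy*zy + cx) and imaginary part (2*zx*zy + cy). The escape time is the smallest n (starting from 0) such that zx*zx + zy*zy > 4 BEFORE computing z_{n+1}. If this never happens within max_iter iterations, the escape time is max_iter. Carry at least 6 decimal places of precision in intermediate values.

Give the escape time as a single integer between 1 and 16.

Answer: 2

Derivation:
z_0 = 0 + 0i, c = -1.8790 + -0.6550i
Iter 1: z = -1.8790 + -0.6550i, |z|^2 = 3.9597
Iter 2: z = 1.2226 + 1.8065i, |z|^2 = 4.7582
Escaped at iteration 2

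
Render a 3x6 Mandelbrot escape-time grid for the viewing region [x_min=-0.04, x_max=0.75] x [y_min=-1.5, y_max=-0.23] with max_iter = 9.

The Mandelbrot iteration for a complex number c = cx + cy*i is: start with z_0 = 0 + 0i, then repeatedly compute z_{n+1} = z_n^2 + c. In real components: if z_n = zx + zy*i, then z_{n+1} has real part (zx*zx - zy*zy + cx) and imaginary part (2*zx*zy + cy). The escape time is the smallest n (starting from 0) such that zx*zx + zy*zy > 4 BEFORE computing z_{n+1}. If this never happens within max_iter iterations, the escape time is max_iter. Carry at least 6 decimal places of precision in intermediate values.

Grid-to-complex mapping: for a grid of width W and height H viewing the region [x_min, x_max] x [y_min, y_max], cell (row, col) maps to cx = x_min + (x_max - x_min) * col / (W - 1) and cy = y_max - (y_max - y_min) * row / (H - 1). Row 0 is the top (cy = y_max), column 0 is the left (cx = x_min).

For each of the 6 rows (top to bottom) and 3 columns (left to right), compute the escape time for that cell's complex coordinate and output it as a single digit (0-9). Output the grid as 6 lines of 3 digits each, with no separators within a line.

(row=0, col=0): c = -0.0400 + -0.2300i → escape time 9
(row=0, col=1): c = 0.3550 + -0.2300i → escape time 9
(row=0, col=2): c = 0.7500 + -0.2300i → escape time 3
(row=1, col=0): c = -0.0400 + -0.4840i → escape time 9
(row=1, col=1): c = 0.3550 + -0.4840i → escape time 9
(row=1, col=2): c = 0.7500 + -0.4840i → escape time 3
(row=2, col=0): c = -0.0400 + -0.7380i → escape time 9
(row=2, col=1): c = 0.3550 + -0.7380i → escape time 5
(row=2, col=2): c = 0.7500 + -0.7380i → escape time 3
(row=3, col=0): c = -0.0400 + -0.9920i → escape time 9
(row=3, col=1): c = 0.3550 + -0.9920i → escape time 3
(row=3, col=2): c = 0.7500 + -0.9920i → escape time 2
(row=4, col=0): c = -0.0400 + -1.2460i → escape time 3
(row=4, col=1): c = 0.3550 + -1.2460i → escape time 2
(row=4, col=2): c = 0.7500 + -1.2460i → escape time 2
(row=5, col=0): c = -0.0400 + -1.5000i → escape time 2
(row=5, col=1): c = 0.3550 + -1.5000i → escape time 2
(row=5, col=2): c = 0.7500 + -1.5000i → escape time 2

Answer: 993
993
953
932
322
222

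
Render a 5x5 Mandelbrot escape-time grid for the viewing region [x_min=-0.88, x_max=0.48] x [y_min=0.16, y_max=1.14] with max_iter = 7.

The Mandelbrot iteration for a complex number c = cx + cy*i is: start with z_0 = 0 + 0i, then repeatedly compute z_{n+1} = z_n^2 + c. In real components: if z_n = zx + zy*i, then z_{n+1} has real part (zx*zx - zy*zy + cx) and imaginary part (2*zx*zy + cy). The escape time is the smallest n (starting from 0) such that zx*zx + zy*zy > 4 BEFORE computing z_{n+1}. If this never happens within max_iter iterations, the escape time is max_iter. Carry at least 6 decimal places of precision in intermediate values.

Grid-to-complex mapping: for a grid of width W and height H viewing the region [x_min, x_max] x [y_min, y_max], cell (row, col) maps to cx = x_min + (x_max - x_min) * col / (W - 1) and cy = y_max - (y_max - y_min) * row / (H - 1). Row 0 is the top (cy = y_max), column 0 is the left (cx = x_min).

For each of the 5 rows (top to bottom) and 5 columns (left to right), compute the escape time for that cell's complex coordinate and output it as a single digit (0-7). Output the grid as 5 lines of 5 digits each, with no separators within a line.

Answer: 33532
34753
47774
77776
77775

Derivation:
(row=0, col=0): c = -0.8800 + 1.1400i → escape time 3
(row=0, col=1): c = -0.5400 + 1.1400i → escape time 3
(row=0, col=2): c = -0.2000 + 1.1400i → escape time 5
(row=0, col=3): c = 0.1400 + 1.1400i → escape time 3
(row=0, col=4): c = 0.4800 + 1.1400i → escape time 2
(row=1, col=0): c = -0.8800 + 0.8950i → escape time 3
(row=1, col=1): c = -0.5400 + 0.8950i → escape time 4
(row=1, col=2): c = -0.2000 + 0.8950i → escape time 7
(row=1, col=3): c = 0.1400 + 0.8950i → escape time 5
(row=1, col=4): c = 0.4800 + 0.8950i → escape time 3
(row=2, col=0): c = -0.8800 + 0.6500i → escape time 4
(row=2, col=1): c = -0.5400 + 0.6500i → escape time 7
(row=2, col=2): c = -0.2000 + 0.6500i → escape time 7
(row=2, col=3): c = 0.1400 + 0.6500i → escape time 7
(row=2, col=4): c = 0.4800 + 0.6500i → escape time 4
(row=3, col=0): c = -0.8800 + 0.4050i → escape time 7
(row=3, col=1): c = -0.5400 + 0.4050i → escape time 7
(row=3, col=2): c = -0.2000 + 0.4050i → escape time 7
(row=3, col=3): c = 0.1400 + 0.4050i → escape time 7
(row=3, col=4): c = 0.4800 + 0.4050i → escape time 6
(row=4, col=0): c = -0.8800 + 0.1600i → escape time 7
(row=4, col=1): c = -0.5400 + 0.1600i → escape time 7
(row=4, col=2): c = -0.2000 + 0.1600i → escape time 7
(row=4, col=3): c = 0.1400 + 0.1600i → escape time 7
(row=4, col=4): c = 0.4800 + 0.1600i → escape time 5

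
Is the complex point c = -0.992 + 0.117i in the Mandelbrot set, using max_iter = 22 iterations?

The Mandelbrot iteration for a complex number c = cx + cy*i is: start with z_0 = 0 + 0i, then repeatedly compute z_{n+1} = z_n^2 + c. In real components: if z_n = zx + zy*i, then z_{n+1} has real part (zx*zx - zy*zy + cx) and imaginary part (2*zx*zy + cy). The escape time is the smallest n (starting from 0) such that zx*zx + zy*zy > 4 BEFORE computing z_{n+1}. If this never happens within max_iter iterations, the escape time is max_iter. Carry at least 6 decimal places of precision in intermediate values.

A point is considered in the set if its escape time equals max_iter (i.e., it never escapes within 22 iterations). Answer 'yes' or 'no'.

Answer: yes

Derivation:
z_0 = 0 + 0i, c = -0.9920 + 0.1170i
Iter 1: z = -0.9920 + 0.1170i, |z|^2 = 0.9978
Iter 2: z = -0.0216 + -0.1151i, |z|^2 = 0.0137
Iter 3: z = -1.0048 + 0.1220i, |z|^2 = 1.0245
Iter 4: z = 0.0027 + -0.1281i, |z|^2 = 0.0164
Iter 5: z = -1.0084 + 0.1163i, |z|^2 = 1.0304
Iter 6: z = 0.0114 + -0.1176i, |z|^2 = 0.0140
Iter 7: z = -1.0057 + 0.1143i, |z|^2 = 1.0245
Iter 8: z = 0.0063 + -0.1130i, |z|^2 = 0.0128
Iter 9: z = -1.0047 + 0.1156i, |z|^2 = 1.0228
Iter 10: z = 0.0041 + -0.1152i, |z|^2 = 0.0133
Iter 11: z = -1.0053 + 0.1161i, |z|^2 = 1.0240
Iter 12: z = 0.0051 + -0.1163i, |z|^2 = 0.0136
Iter 13: z = -1.0055 + 0.1158i, |z|^2 = 1.0245
Iter 14: z = 0.0056 + -0.1159i, |z|^2 = 0.0135
Iter 15: z = -1.0054 + 0.1157i, |z|^2 = 1.0242
Iter 16: z = 0.0055 + -0.1156i, |z|^2 = 0.0134
Iter 17: z = -1.0053 + 0.1157i, |z|^2 = 1.0241
Iter 18: z = 0.0053 + -0.1157i, |z|^2 = 0.0134
Iter 19: z = -1.0054 + 0.1158i, |z|^2 = 1.0242
Iter 20: z = 0.0053 + -0.1158i, |z|^2 = 0.0134
Iter 21: z = -1.0054 + 0.1158i, |z|^2 = 1.0242
Did not escape in 22 iterations → in set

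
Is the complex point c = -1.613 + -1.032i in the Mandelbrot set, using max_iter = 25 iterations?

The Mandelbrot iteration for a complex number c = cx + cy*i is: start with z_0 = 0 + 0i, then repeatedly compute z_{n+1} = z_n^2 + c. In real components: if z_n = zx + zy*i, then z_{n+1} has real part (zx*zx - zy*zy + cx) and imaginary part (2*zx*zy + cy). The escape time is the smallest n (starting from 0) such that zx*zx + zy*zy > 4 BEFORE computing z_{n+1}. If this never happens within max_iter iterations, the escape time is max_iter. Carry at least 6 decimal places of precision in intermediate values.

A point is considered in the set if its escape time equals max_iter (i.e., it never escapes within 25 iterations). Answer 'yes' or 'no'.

z_0 = 0 + 0i, c = -1.6130 + -1.0320i
Iter 1: z = -1.6130 + -1.0320i, |z|^2 = 3.6668
Iter 2: z = -0.0763 + 2.2972i, |z|^2 = 5.2831
Escaped at iteration 2

Answer: no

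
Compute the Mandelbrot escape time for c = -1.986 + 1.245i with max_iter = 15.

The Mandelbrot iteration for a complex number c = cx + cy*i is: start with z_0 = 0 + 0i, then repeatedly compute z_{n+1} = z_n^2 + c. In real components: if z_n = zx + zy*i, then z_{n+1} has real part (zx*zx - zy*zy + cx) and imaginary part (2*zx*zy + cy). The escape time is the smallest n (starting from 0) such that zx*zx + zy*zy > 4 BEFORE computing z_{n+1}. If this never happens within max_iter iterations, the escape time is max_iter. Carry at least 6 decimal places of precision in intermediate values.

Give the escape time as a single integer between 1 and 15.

Answer: 1

Derivation:
z_0 = 0 + 0i, c = -1.9860 + 1.2450i
Iter 1: z = -1.9860 + 1.2450i, |z|^2 = 5.4942
Escaped at iteration 1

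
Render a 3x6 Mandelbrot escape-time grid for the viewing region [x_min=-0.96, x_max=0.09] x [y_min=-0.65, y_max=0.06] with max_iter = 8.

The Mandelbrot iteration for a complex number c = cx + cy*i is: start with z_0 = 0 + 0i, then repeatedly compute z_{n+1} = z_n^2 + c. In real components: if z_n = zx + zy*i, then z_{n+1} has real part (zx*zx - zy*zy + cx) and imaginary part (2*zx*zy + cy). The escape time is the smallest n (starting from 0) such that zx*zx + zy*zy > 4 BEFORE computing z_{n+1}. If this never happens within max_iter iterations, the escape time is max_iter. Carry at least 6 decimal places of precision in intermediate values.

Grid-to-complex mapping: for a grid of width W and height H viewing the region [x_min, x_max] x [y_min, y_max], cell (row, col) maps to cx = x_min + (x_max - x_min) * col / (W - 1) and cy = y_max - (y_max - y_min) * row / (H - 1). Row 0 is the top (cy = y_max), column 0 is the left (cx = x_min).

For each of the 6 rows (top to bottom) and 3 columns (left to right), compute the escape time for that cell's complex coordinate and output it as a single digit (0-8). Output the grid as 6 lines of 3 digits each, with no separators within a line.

Answer: 888
888
888
888
588
488

Derivation:
(row=0, col=0): c = -0.9600 + 0.0600i → escape time 8
(row=0, col=1): c = -0.4350 + 0.0600i → escape time 8
(row=0, col=2): c = 0.0900 + 0.0600i → escape time 8
(row=1, col=0): c = -0.9600 + -0.0820i → escape time 8
(row=1, col=1): c = -0.4350 + -0.0820i → escape time 8
(row=1, col=2): c = 0.0900 + -0.0820i → escape time 8
(row=2, col=0): c = -0.9600 + -0.2240i → escape time 8
(row=2, col=1): c = -0.4350 + -0.2240i → escape time 8
(row=2, col=2): c = 0.0900 + -0.2240i → escape time 8
(row=3, col=0): c = -0.9600 + -0.3660i → escape time 8
(row=3, col=1): c = -0.4350 + -0.3660i → escape time 8
(row=3, col=2): c = 0.0900 + -0.3660i → escape time 8
(row=4, col=0): c = -0.9600 + -0.5080i → escape time 5
(row=4, col=1): c = -0.4350 + -0.5080i → escape time 8
(row=4, col=2): c = 0.0900 + -0.5080i → escape time 8
(row=5, col=0): c = -0.9600 + -0.6500i → escape time 4
(row=5, col=1): c = -0.4350 + -0.6500i → escape time 8
(row=5, col=2): c = 0.0900 + -0.6500i → escape time 8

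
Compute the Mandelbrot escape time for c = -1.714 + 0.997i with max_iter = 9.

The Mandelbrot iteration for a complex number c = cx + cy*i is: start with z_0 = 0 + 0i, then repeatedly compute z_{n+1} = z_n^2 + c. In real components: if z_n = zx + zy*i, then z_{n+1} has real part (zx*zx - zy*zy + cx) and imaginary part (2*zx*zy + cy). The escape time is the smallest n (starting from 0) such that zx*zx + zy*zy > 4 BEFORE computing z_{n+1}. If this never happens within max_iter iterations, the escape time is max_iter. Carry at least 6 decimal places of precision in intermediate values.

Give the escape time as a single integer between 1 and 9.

z_0 = 0 + 0i, c = -1.7140 + 0.9970i
Iter 1: z = -1.7140 + 0.9970i, |z|^2 = 3.9318
Iter 2: z = 0.2298 + -2.4207i, |z|^2 = 5.9127
Escaped at iteration 2

Answer: 2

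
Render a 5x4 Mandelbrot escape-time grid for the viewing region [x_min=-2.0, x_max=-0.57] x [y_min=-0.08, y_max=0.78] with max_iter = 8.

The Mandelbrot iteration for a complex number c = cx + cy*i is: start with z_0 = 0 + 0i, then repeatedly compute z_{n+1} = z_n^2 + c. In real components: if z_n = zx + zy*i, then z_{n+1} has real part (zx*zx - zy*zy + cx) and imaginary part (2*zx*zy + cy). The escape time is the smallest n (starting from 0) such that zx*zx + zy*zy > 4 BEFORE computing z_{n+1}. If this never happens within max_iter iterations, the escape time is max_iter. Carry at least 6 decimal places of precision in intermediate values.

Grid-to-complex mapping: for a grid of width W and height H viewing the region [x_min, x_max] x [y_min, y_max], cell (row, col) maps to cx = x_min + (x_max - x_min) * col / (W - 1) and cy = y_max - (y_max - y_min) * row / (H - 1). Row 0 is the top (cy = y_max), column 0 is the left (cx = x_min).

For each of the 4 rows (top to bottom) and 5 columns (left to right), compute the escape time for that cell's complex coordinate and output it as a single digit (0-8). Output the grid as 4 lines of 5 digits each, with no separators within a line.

(row=0, col=0): c = -2.0000 + 0.7800i → escape time 1
(row=0, col=1): c = -1.6425 + 0.7800i → escape time 3
(row=0, col=2): c = -1.2850 + 0.7800i → escape time 3
(row=0, col=3): c = -0.9275 + 0.7800i → escape time 4
(row=0, col=4): c = -0.5700 + 0.7800i → escape time 5
(row=1, col=0): c = -2.0000 + 0.4933i → escape time 1
(row=1, col=1): c = -1.6425 + 0.4933i → escape time 3
(row=1, col=2): c = -1.2850 + 0.4933i → escape time 4
(row=1, col=3): c = -0.9275 + 0.4933i → escape time 5
(row=1, col=4): c = -0.5700 + 0.4933i → escape time 8
(row=2, col=0): c = -2.0000 + 0.2067i → escape time 1
(row=2, col=1): c = -1.6425 + 0.2067i → escape time 4
(row=2, col=2): c = -1.2850 + 0.2067i → escape time 8
(row=2, col=3): c = -0.9275 + 0.2067i → escape time 8
(row=2, col=4): c = -0.5700 + 0.2067i → escape time 8
(row=3, col=0): c = -2.0000 + -0.0800i → escape time 1
(row=3, col=1): c = -1.6425 + -0.0800i → escape time 6
(row=3, col=2): c = -1.2850 + -0.0800i → escape time 8
(row=3, col=3): c = -0.9275 + -0.0800i → escape time 8
(row=3, col=4): c = -0.5700 + -0.0800i → escape time 8

Answer: 13345
13458
14888
16888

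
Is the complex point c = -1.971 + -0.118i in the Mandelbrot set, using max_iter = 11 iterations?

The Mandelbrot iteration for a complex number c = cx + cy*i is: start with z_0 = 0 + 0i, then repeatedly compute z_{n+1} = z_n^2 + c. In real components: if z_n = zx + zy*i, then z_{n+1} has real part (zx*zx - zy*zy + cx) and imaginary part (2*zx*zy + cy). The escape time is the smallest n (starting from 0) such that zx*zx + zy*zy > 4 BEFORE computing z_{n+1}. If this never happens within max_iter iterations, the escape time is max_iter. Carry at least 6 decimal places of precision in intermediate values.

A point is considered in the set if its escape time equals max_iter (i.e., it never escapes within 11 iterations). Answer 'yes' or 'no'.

z_0 = 0 + 0i, c = -1.9710 + -0.1180i
Iter 1: z = -1.9710 + -0.1180i, |z|^2 = 3.8988
Iter 2: z = 1.8999 + 0.3472i, |z|^2 = 3.7302
Iter 3: z = 1.5182 + 1.2011i, |z|^2 = 3.7476
Iter 4: z = -1.1089 + 3.5290i, |z|^2 = 13.6838
Escaped at iteration 4

Answer: no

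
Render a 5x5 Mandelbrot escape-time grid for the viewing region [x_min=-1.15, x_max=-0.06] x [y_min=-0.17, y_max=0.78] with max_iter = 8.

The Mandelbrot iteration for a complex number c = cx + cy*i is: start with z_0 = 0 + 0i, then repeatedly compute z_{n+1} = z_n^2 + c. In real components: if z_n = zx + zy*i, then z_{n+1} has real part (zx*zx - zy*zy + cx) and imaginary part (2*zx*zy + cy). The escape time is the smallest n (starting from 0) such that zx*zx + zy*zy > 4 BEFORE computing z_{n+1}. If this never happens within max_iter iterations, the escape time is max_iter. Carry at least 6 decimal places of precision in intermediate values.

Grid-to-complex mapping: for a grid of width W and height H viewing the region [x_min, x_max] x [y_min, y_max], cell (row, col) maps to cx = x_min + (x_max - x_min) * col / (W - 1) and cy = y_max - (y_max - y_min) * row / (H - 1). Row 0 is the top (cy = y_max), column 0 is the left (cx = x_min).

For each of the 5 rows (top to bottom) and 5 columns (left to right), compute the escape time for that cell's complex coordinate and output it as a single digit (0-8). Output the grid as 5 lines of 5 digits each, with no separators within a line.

(row=0, col=0): c = -1.1500 + 0.7800i → escape time 3
(row=0, col=1): c = -0.8775 + 0.7800i → escape time 4
(row=0, col=2): c = -0.6050 + 0.7800i → escape time 5
(row=0, col=3): c = -0.3325 + 0.7800i → escape time 7
(row=0, col=4): c = -0.0600 + 0.7800i → escape time 8
(row=1, col=0): c = -1.1500 + 0.5425i → escape time 4
(row=1, col=1): c = -0.8775 + 0.5425i → escape time 5
(row=1, col=2): c = -0.6050 + 0.5425i → escape time 8
(row=1, col=3): c = -0.3325 + 0.5425i → escape time 8
(row=1, col=4): c = -0.0600 + 0.5425i → escape time 8
(row=2, col=0): c = -1.1500 + 0.3050i → escape time 8
(row=2, col=1): c = -0.8775 + 0.3050i → escape time 8
(row=2, col=2): c = -0.6050 + 0.3050i → escape time 8
(row=2, col=3): c = -0.3325 + 0.3050i → escape time 8
(row=2, col=4): c = -0.0600 + 0.3050i → escape time 8
(row=3, col=0): c = -1.1500 + 0.0675i → escape time 8
(row=3, col=1): c = -0.8775 + 0.0675i → escape time 8
(row=3, col=2): c = -0.6050 + 0.0675i → escape time 8
(row=3, col=3): c = -0.3325 + 0.0675i → escape time 8
(row=3, col=4): c = -0.0600 + 0.0675i → escape time 8
(row=4, col=0): c = -1.1500 + -0.1700i → escape time 8
(row=4, col=1): c = -0.8775 + -0.1700i → escape time 8
(row=4, col=2): c = -0.6050 + -0.1700i → escape time 8
(row=4, col=3): c = -0.3325 + -0.1700i → escape time 8
(row=4, col=4): c = -0.0600 + -0.1700i → escape time 8

Answer: 34578
45888
88888
88888
88888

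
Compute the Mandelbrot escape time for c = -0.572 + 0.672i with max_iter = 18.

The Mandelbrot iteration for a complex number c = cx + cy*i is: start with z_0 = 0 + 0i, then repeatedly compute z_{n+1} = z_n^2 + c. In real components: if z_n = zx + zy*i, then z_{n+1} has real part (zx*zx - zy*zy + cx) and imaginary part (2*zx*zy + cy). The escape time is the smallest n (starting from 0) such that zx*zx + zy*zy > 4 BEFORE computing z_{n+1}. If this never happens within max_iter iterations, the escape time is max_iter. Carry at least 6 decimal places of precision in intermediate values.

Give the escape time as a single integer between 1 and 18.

Answer: 13

Derivation:
z_0 = 0 + 0i, c = -0.5720 + 0.6720i
Iter 1: z = -0.5720 + 0.6720i, |z|^2 = 0.7788
Iter 2: z = -0.6964 + -0.0968i, |z|^2 = 0.4943
Iter 3: z = -0.0964 + 0.8068i, |z|^2 = 0.6602
Iter 4: z = -1.2136 + 0.5165i, |z|^2 = 1.7396
Iter 5: z = 0.6341 + -0.5816i, |z|^2 = 0.7403
Iter 6: z = -0.5082 + -0.0655i, |z|^2 = 0.2625
Iter 7: z = -0.3181 + 0.7386i, |z|^2 = 0.6467
Iter 8: z = -1.0164 + 0.2021i, |z|^2 = 1.0739
Iter 9: z = 0.4201 + 0.2611i, |z|^2 = 0.2447
Iter 10: z = -0.4637 + 0.8914i, |z|^2 = 1.0095
Iter 11: z = -1.1516 + -0.1546i, |z|^2 = 1.3501
Iter 12: z = 0.7303 + 1.0281i, |z|^2 = 1.5902
Iter 13: z = -1.0957 + 2.1735i, |z|^2 = 5.9246
Escaped at iteration 13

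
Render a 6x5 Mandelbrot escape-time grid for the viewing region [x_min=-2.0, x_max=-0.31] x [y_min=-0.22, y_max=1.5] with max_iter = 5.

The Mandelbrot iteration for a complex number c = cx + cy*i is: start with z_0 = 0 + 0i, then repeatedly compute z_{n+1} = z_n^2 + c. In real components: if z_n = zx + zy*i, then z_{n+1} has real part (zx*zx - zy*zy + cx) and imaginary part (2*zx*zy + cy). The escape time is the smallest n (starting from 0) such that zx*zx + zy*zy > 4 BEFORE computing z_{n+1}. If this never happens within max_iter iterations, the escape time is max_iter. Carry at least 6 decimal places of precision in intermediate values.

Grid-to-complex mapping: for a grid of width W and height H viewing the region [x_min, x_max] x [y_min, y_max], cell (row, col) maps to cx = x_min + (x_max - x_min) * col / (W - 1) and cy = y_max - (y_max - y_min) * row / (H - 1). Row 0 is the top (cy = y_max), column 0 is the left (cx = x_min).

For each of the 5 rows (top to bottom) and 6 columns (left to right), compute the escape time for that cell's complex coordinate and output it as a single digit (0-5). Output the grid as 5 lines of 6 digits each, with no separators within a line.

(row=0, col=0): c = -2.0000 + 1.5000i → escape time 1
(row=0, col=1): c = -1.6620 + 1.5000i → escape time 1
(row=0, col=2): c = -1.3240 + 1.5000i → escape time 1
(row=0, col=3): c = -0.9860 + 1.5000i → escape time 2
(row=0, col=4): c = -0.6480 + 1.5000i → escape time 2
(row=0, col=5): c = -0.3100 + 1.5000i → escape time 2
(row=1, col=0): c = -2.0000 + 1.0700i → escape time 1
(row=1, col=1): c = -1.6620 + 1.0700i → escape time 2
(row=1, col=2): c = -1.3240 + 1.0700i → escape time 3
(row=1, col=3): c = -0.9860 + 1.0700i → escape time 3
(row=1, col=4): c = -0.6480 + 1.0700i → escape time 3
(row=1, col=5): c = -0.3100 + 1.0700i → escape time 5
(row=2, col=0): c = -2.0000 + 0.6400i → escape time 1
(row=2, col=1): c = -1.6620 + 0.6400i → escape time 3
(row=2, col=2): c = -1.3240 + 0.6400i → escape time 3
(row=2, col=3): c = -0.9860 + 0.6400i → escape time 4
(row=2, col=4): c = -0.6480 + 0.6400i → escape time 5
(row=2, col=5): c = -0.3100 + 0.6400i → escape time 5
(row=3, col=0): c = -2.0000 + 0.2100i → escape time 1
(row=3, col=1): c = -1.6620 + 0.2100i → escape time 4
(row=3, col=2): c = -1.3240 + 0.2100i → escape time 5
(row=3, col=3): c = -0.9860 + 0.2100i → escape time 5
(row=3, col=4): c = -0.6480 + 0.2100i → escape time 5
(row=3, col=5): c = -0.3100 + 0.2100i → escape time 5
(row=4, col=0): c = -2.0000 + -0.2200i → escape time 1
(row=4, col=1): c = -1.6620 + -0.2200i → escape time 4
(row=4, col=2): c = -1.3240 + -0.2200i → escape time 5
(row=4, col=3): c = -0.9860 + -0.2200i → escape time 5
(row=4, col=4): c = -0.6480 + -0.2200i → escape time 5
(row=4, col=5): c = -0.3100 + -0.2200i → escape time 5

Answer: 111222
123335
133455
145555
145555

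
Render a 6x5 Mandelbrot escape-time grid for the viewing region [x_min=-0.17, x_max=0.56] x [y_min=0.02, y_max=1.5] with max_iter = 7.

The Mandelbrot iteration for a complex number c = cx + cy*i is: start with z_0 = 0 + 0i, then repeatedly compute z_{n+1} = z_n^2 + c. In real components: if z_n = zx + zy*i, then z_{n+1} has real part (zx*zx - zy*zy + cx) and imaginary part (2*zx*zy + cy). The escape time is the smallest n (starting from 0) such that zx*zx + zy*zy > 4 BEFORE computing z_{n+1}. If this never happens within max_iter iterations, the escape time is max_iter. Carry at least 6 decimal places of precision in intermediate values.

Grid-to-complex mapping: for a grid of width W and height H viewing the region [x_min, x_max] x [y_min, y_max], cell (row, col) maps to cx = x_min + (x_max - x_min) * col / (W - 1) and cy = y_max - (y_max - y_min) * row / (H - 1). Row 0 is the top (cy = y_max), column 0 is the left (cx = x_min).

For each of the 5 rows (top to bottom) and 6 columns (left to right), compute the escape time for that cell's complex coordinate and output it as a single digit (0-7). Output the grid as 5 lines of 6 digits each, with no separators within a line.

(row=0, col=0): c = -0.1700 + 1.5000i → escape time 2
(row=0, col=1): c = -0.0240 + 1.5000i → escape time 2
(row=0, col=2): c = 0.1220 + 1.5000i → escape time 2
(row=0, col=3): c = 0.2680 + 1.5000i → escape time 2
(row=0, col=4): c = 0.4140 + 1.5000i → escape time 2
(row=0, col=5): c = 0.5600 + 1.5000i → escape time 2
(row=1, col=0): c = -0.1700 + 1.1300i → escape time 6
(row=1, col=1): c = -0.0240 + 1.1300i → escape time 4
(row=1, col=2): c = 0.1220 + 1.1300i → escape time 3
(row=1, col=3): c = 0.2680 + 1.1300i → escape time 3
(row=1, col=4): c = 0.4140 + 1.1300i → escape time 2
(row=1, col=5): c = 0.5600 + 1.1300i → escape time 2
(row=2, col=0): c = -0.1700 + 0.7600i → escape time 7
(row=2, col=1): c = -0.0240 + 0.7600i → escape time 7
(row=2, col=2): c = 0.1220 + 0.7600i → escape time 6
(row=2, col=3): c = 0.2680 + 0.7600i → escape time 5
(row=2, col=4): c = 0.4140 + 0.7600i → escape time 4
(row=2, col=5): c = 0.5600 + 0.7600i → escape time 3
(row=3, col=0): c = -0.1700 + 0.3900i → escape time 7
(row=3, col=1): c = -0.0240 + 0.3900i → escape time 7
(row=3, col=2): c = 0.1220 + 0.3900i → escape time 7
(row=3, col=3): c = 0.2680 + 0.3900i → escape time 7
(row=3, col=4): c = 0.4140 + 0.3900i → escape time 7
(row=3, col=5): c = 0.5600 + 0.3900i → escape time 4
(row=4, col=0): c = -0.1700 + 0.0200i → escape time 7
(row=4, col=1): c = -0.0240 + 0.0200i → escape time 7
(row=4, col=2): c = 0.1220 + 0.0200i → escape time 7
(row=4, col=3): c = 0.2680 + 0.0200i → escape time 7
(row=4, col=4): c = 0.4140 + 0.0200i → escape time 6
(row=4, col=5): c = 0.5600 + 0.0200i → escape time 4

Answer: 222222
643322
776543
777774
777764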